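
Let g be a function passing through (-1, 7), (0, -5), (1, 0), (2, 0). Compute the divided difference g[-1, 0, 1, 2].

g[-1,0] = (-5 - 7) / (0 - (-1)) = -12
g[0,1] = (0 - (-5)) / (1 - 0) = 5
g[1,2] = (0 - 0) / (2 - 1) = 0
g[-1,0,1] = (5 - (-12)) / (1 - (-1)) = 17/2
g[0,1,2] = (0 - 5) / (2 - 0) = -5/2
g[-1,0,1,2] = (-5/2 - 17/2) / (2 - (-1)) = -11/3

-11/3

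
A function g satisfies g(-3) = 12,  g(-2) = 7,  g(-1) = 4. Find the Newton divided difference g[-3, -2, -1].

1

g[-3,-2] = (7 - 12) / (-2 - (-3)) = -5
g[-2,-1] = (4 - 7) / (-1 - (-2)) = -3
g[-3,-2,-1] = (-3 - (-5)) / (-1 - (-3)) = 1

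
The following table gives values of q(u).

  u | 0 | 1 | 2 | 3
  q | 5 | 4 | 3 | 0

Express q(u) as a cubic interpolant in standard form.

Build the Lagrange basis polynomials:
L_0(u) = (u - 1)(u - 2)(u - 3) / [-6] = -(1/6)u^3 + u^2 - (11/6)u + 1
L_1(u) = u(u - 2)(u - 3) / [2] = (1/2)u^3 - (5/2)u^2 + 3u
L_2(u) = u(u - 1)(u - 3) / [-2] = -(1/2)u^3 + 2u^2 - (3/2)u
L_3(u) = u(u - 1)(u - 2) / [6] = (1/6)u^3 - (1/2)u^2 + (1/3)u
q(u) = 5·L_0 + 4·L_1 + 3·L_2 + 0·L_3
  5·L_0(u) = -(5/6)u^3 + 5u^2 - (55/6)u + 5
  4·L_1(u) = 2u^3 - 10u^2 + 12u
  3·L_2(u) = -(3/2)u^3 + 6u^2 - (9/2)u
  0·L_3(u) = 0
Adding term by term: -(1/3)u^3 + u^2 - (5/3)u + 5

q(u) = -(1/3)u^3 + u^2 - (5/3)u + 5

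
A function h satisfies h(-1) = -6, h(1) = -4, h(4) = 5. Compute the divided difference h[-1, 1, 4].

h[-1,1] = (-4 - (-6)) / (1 - (-1)) = 1
h[1,4] = (5 - (-4)) / (4 - 1) = 3
h[-1,1,4] = (3 - 1) / (4 - (-1)) = 2/5

2/5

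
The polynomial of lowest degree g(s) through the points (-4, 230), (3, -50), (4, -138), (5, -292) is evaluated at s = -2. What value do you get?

Using Newton's divided-difference form:
g[-4,3] = (-50 - 230) / (3 - (-4)) = -40
g[3,4] = (-138 - (-50)) / (4 - 3) = -88
g[4,5] = (-292 - (-138)) / (5 - 4) = -154
g[-4,3,4] = (-88 - (-40)) / (4 - (-4)) = -6
g[3,4,5] = (-154 - (-88)) / (5 - 3) = -33
g[-4,3,4,5] = (-33 - (-6)) / (5 - (-4)) = -3
g(-2) = 230 + (-40)·(2) + (-6)·(2)·(-5) + (-3)·(2)·(-5)·(-6) = 30

30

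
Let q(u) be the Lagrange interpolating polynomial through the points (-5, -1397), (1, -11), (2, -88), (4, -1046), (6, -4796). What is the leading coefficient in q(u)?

-3

The leading coefficient equals the top divided difference q[-5,1,2,4,6].
q[-5,1] = (-11 - (-1397)) / (1 - (-5)) = 231
q[1,2] = (-88 - (-11)) / (2 - 1) = -77
q[2,4] = (-1046 - (-88)) / (4 - 2) = -479
q[4,6] = (-4796 - (-1046)) / (6 - 4) = -1875
q[-5,1,2] = (-77 - 231) / (2 - (-5)) = -44
q[1,2,4] = (-479 - (-77)) / (4 - 1) = -134
q[2,4,6] = (-1875 - (-479)) / (6 - 2) = -349
q[-5,1,2,4] = (-134 - (-44)) / (4 - (-5)) = -10
q[1,2,4,6] = (-349 - (-134)) / (6 - 1) = -43
q[-5,1,2,4,6] = (-43 - (-10)) / (6 - (-5)) = -3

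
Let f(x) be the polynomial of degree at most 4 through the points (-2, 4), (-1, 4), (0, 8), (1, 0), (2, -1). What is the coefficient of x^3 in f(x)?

L_0(x) = (x + 1)x(x - 1)(x - 2) / [24] = (1/24)x^4 - (1/12)x^3 - (1/24)x^2 + (1/12)x
L_1(x) = (x + 2)x(x - 1)(x - 2) / [-6] = -(1/6)x^4 + (1/6)x^3 + (2/3)x^2 - (2/3)x
L_2(x) = (x + 2)(x + 1)(x - 1)(x - 2) / [4] = (1/4)x^4 - (5/4)x^2 + 1
L_3(x) = (x + 2)(x + 1)x(x - 2) / [-6] = -(1/6)x^4 - (1/6)x^3 + (2/3)x^2 + (2/3)x
L_4(x) = (x + 2)(x + 1)x(x - 1) / [24] = (1/24)x^4 + (1/12)x^3 - (1/24)x^2 - (1/12)x
f(x) = 4·L_0 + 4·L_1 + 8·L_2 + 0·L_3 + (-1)·L_4
Only the coefficient of x^3 is needed; take it from each L_i and combine:
4·(-1/12) + 4·(1/6) + 8·(0) + 0·(-1/6) + (-1)·(1/12) = 1/4

1/4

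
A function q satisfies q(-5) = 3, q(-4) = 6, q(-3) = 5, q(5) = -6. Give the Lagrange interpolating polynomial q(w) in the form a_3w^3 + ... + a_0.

q(w) = (47/240)w^3 + (7/20)w^2 - (1391/240)w - 41/4

Build the Lagrange basis polynomials:
L_0(w) = (w + 4)(w + 3)(w - 5) / [-20] = -(1/20)w^3 - (1/10)w^2 + (23/20)w + 3
L_1(w) = (w + 5)(w + 3)(w - 5) / [9] = (1/9)w^3 + (1/3)w^2 - (25/9)w - 25/3
L_2(w) = (w + 5)(w + 4)(w - 5) / [-16] = -(1/16)w^3 - (1/4)w^2 + (25/16)w + 25/4
L_3(w) = (w + 5)(w + 4)(w + 3) / [720] = (1/720)w^3 + (1/60)w^2 + (47/720)w + 1/12
q(w) = 3·L_0 + 6·L_1 + 5·L_2 + (-6)·L_3
  3·L_0(w) = -(3/20)w^3 - (3/10)w^2 + (69/20)w + 9
  6·L_1(w) = (2/3)w^3 + 2w^2 - (50/3)w - 50
  5·L_2(w) = -(5/16)w^3 - (5/4)w^2 + (125/16)w + 125/4
  (-6)·L_3(w) = -(1/120)w^3 - (1/10)w^2 - (47/120)w - 1/2
Adding term by term: (47/240)w^3 + (7/20)w^2 - (1391/240)w - 41/4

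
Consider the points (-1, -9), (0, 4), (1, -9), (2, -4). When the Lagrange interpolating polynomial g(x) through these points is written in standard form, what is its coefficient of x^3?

22/3

Build the Lagrange basis polynomials:
L_0(x) = x(x - 1)(x - 2) / [-6] = -(1/6)x^3 + (1/2)x^2 - (1/3)x
L_1(x) = (x + 1)(x - 1)(x - 2) / [2] = (1/2)x^3 - x^2 - (1/2)x + 1
L_2(x) = (x + 1)x(x - 2) / [-2] = -(1/2)x^3 + (1/2)x^2 + x
L_3(x) = (x + 1)x(x - 1) / [6] = (1/6)x^3 - (1/6)x
g(x) = (-9)·L_0 + 4·L_1 + (-9)·L_2 + (-4)·L_3
Only the coefficient of x^3 is needed; take it from each L_i and combine:
(-9)·(-1/6) + 4·(1/2) + (-9)·(-1/2) + (-4)·(1/6) = 22/3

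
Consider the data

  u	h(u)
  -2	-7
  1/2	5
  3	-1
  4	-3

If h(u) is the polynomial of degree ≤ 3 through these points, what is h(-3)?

-557/25

Evaluate each Lagrange basis at u = -3:
L_0(-3) = (-7/2)·(-6)·(-7)/[(-5/2)·(-5)·(-6)] = 49/25
L_1(-3) = (-1)·(-6)·(-7)/[(5/2)·(-5/2)·(-7/2)] = -48/25
L_2(-3) = (-1)·(-7/2)·(-7)/[(5)·(5/2)·(-1)] = 49/25
L_3(-3) = (-1)·(-7/2)·(-6)/[(6)·(7/2)·(1)] = -1
Sum: (-7)·(49/25) + 5·(-48/25) + (-1)·(49/25) + (-3)·(-1) = -557/25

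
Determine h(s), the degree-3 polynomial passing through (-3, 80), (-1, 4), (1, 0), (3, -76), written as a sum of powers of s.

h(s) = -3s^3 + s + 2

L_0(s) = (s + 1)(s - 1)(s - 3) / [-48] = -(1/48)s^3 + (1/16)s^2 + (1/48)s - 1/16
L_1(s) = (s + 3)(s - 1)(s - 3) / [16] = (1/16)s^3 - (1/16)s^2 - (9/16)s + 9/16
L_2(s) = (s + 3)(s + 1)(s - 3) / [-16] = -(1/16)s^3 - (1/16)s^2 + (9/16)s + 9/16
L_3(s) = (s + 3)(s + 1)(s - 1) / [48] = (1/48)s^3 + (1/16)s^2 - (1/48)s - 1/16
h(s) = 80·L_0 + 4·L_1 + 0·L_2 + (-76)·L_3
  80·L_0(s) = -(5/3)s^3 + 5s^2 + (5/3)s - 5
  4·L_1(s) = (1/4)s^3 - (1/4)s^2 - (9/4)s + 9/4
  0·L_2(s) = 0
  (-76)·L_3(s) = -(19/12)s^3 - (19/4)s^2 + (19/12)s + 19/4
Adding term by term: -3s^3 + s + 2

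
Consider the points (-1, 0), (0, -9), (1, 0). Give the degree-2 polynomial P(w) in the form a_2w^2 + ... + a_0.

P(w) = 9w^2 - 9

Build the Lagrange basis polynomials:
L_0(w) = w(w - 1) / [2] = (1/2)w^2 - (1/2)w
L_1(w) = (w + 1)(w - 1) / [-1] = -w^2 + 1
L_2(w) = (w + 1)w / [2] = (1/2)w^2 + (1/2)w
P(w) = 0·L_0 + (-9)·L_1 + 0·L_2
  0·L_0(w) = 0
  (-9)·L_1(w) = 9w^2 - 9
  0·L_2(w) = 0
Adding term by term: 9w^2 - 9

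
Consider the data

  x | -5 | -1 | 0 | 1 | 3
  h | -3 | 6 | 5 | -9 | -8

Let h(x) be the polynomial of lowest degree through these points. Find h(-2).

Evaluate each Lagrange basis at x = -2:
L_0(-2) = (-1)·(-2)·(-3)·(-5)/[(-4)·(-5)·(-6)·(-8)] = 1/32
L_1(-2) = (3)·(-2)·(-3)·(-5)/[(4)·(-1)·(-2)·(-4)] = 45/16
L_2(-2) = (3)·(-1)·(-3)·(-5)/[(5)·(1)·(-1)·(-3)] = -3
L_3(-2) = (3)·(-1)·(-2)·(-5)/[(6)·(2)·(1)·(-2)] = 5/4
L_4(-2) = (3)·(-1)·(-2)·(-3)/[(8)·(4)·(3)·(2)] = -3/32
Sum: (-3)·(1/32) + 6·(45/16) + 5·(-3) + (-9)·(5/4) + (-8)·(-3/32) = -279/32

-279/32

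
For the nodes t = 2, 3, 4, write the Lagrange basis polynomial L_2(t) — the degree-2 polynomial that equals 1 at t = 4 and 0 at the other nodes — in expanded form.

L_2(t) = (t - 2)(t - 3) / [(2)·(1)]
       = (t^2 - 5t + 6) / (2)

L_2(t) = (1/2)t^2 - (5/2)t + 3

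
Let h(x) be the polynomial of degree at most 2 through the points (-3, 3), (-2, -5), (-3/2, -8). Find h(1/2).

-40/3

Evaluate each Lagrange basis at x = 1/2:
L_0(1/2) = (5/2)·(2)/[(-1)·(-3/2)] = 10/3
L_1(1/2) = (7/2)·(2)/[(1)·(-1/2)] = -14
L_2(1/2) = (7/2)·(5/2)/[(3/2)·(1/2)] = 35/3
Sum: 3·(10/3) + (-5)·(-14) + (-8)·(35/3) = -40/3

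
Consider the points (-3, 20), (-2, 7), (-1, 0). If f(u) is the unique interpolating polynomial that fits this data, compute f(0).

-1

Evaluate each Lagrange basis at u = 0:
L_0(0) = (2)·(1)/[(-1)·(-2)] = 1
L_1(0) = (3)·(1)/[(1)·(-1)] = -3
L_2(0) = (3)·(2)/[(2)·(1)] = 3
Sum: 20·(1) + 7·(-3) + 0 = -1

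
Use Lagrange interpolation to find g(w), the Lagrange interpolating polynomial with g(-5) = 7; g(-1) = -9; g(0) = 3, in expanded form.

Build the Lagrange basis polynomials:
L_0(w) = (w + 1)w / [20] = (1/20)w^2 + (1/20)w
L_1(w) = (w + 5)w / [-4] = -(1/4)w^2 - (5/4)w
L_2(w) = (w + 5)(w + 1) / [5] = (1/5)w^2 + (6/5)w + 1
g(w) = 7·L_0 + (-9)·L_1 + 3·L_2
  7·L_0(w) = (7/20)w^2 + (7/20)w
  (-9)·L_1(w) = (9/4)w^2 + (45/4)w
  3·L_2(w) = (3/5)w^2 + (18/5)w + 3
Adding term by term: (16/5)w^2 + (76/5)w + 3

g(w) = (16/5)w^2 + (76/5)w + 3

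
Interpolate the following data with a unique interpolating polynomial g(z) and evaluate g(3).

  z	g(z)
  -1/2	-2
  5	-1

-15/11

Evaluate each Lagrange basis at z = 3:
L_0(3) = (-2)/[(-11/2)] = 4/11
L_1(3) = (7/2)/[(11/2)] = 7/11
Sum: (-2)·(4/11) + (-1)·(7/11) = -15/11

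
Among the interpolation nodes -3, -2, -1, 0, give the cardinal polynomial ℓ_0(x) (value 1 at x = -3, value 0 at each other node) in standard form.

ℓ_0(x) = -(1/6)x^3 - (1/2)x^2 - (1/3)x

ℓ_0(x) = (x + 2)(x + 1)x / [(-1)·(-2)·(-3)]
       = (x^3 + 3x^2 + 2x) / (-6)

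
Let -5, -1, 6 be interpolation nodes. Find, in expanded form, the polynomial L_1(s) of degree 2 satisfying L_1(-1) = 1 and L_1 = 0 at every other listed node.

L_1(s) = (s + 5)(s - 6) / [(4)·(-7)]
       = (s^2 - s - 30) / (-28)

L_1(s) = -(1/28)s^2 + (1/28)s + 15/14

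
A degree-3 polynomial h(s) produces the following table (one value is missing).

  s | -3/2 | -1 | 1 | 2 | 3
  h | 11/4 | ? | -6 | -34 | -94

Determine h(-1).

The 4 known values determine h uniquely (degree ≤ 3).
Evaluate each Lagrange basis at s = -1:
L_0(-1) = (-2)·(-3)·(-4)/[(-5/2)·(-7/2)·(-9/2)] = 64/105
L_1(-1) = (1/2)·(-3)·(-4)/[(5/2)·(-1)·(-2)] = 6/5
L_2(-1) = (1/2)·(-2)·(-4)/[(7/2)·(1)·(-1)] = -8/7
L_3(-1) = (1/2)·(-2)·(-3)/[(9/2)·(2)·(1)] = 1/3
Sum: 11/4·(64/105) + (-6)·(6/5) + (-34)·(-8/7) + (-94)·(1/3) = 2

2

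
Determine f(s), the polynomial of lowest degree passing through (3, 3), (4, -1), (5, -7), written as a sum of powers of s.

f(s) = -s^2 + 3s + 3

L_0(s) = (s - 4)(s - 5) / [2] = (1/2)s^2 - (9/2)s + 10
L_1(s) = (s - 3)(s - 5) / [-1] = -s^2 + 8s - 15
L_2(s) = (s - 3)(s - 4) / [2] = (1/2)s^2 - (7/2)s + 6
f(s) = 3·L_0 + (-1)·L_1 + (-7)·L_2
  3·L_0(s) = (3/2)s^2 - (27/2)s + 30
  (-1)·L_1(s) = s^2 - 8s + 15
  (-7)·L_2(s) = -(7/2)s^2 + (49/2)s - 42
Adding term by term: -s^2 + 3s + 3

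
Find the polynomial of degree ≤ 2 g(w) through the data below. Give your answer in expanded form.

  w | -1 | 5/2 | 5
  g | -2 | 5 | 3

g(w) = -(7/15)w^2 + (27/10)w + 7/6

Build the Lagrange basis polynomials:
L_0(w) = (w - 5/2)(w - 5) / [21] = (1/21)w^2 - (5/14)w + 25/42
L_1(w) = (w + 1)(w - 5) / [-35/4] = -(4/35)w^2 + (16/35)w + 4/7
L_2(w) = (w + 1)(w - 5/2) / [15] = (1/15)w^2 - (1/10)w - 1/6
g(w) = (-2)·L_0 + 5·L_1 + 3·L_2
  (-2)·L_0(w) = -(2/21)w^2 + (5/7)w - 25/21
  5·L_1(w) = -(4/7)w^2 + (16/7)w + 20/7
  3·L_2(w) = (1/5)w^2 - (3/10)w - 1/2
Adding term by term: -(7/15)w^2 + (27/10)w + 7/6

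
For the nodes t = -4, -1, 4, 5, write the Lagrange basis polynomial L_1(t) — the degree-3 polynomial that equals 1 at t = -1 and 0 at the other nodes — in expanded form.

L_1(t) = (1/90)t^3 - (1/18)t^2 - (8/45)t + 8/9

L_1(t) = (t + 4)(t - 4)(t - 5) / [(3)·(-5)·(-6)]
       = (t^3 - 5t^2 - 16t + 80) / (90)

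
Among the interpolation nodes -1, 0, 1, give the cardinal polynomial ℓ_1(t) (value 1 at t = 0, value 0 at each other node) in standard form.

ℓ_1(t) = (t + 1)(t - 1) / [(1)·(-1)]
       = (t^2 - 1) / (-1)

ℓ_1(t) = -t^2 + 1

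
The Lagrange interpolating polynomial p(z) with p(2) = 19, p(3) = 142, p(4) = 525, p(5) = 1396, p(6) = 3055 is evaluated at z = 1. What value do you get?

Evaluate each Lagrange basis at z = 1:
L_0(1) = (-2)·(-3)·(-4)·(-5)/[(-1)·(-2)·(-3)·(-4)] = 5
L_1(1) = (-1)·(-3)·(-4)·(-5)/[(1)·(-1)·(-2)·(-3)] = -10
L_2(1) = (-1)·(-2)·(-4)·(-5)/[(2)·(1)·(-1)·(-2)] = 10
L_3(1) = (-1)·(-2)·(-3)·(-5)/[(3)·(2)·(1)·(-1)] = -5
L_4(1) = (-1)·(-2)·(-3)·(-4)/[(4)·(3)·(2)·(1)] = 1
Sum: 19·(5) + 142·(-10) + 525·(10) + 1396·(-5) + 3055·(1) = 0

0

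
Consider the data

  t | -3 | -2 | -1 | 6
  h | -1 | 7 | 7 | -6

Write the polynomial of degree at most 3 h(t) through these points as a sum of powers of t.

Newton's divided differences:
h[-3,-2] = (7 - (-1)) / (-2 - (-3)) = 8
h[-2,-1] = (7 - 7) / (-1 - (-2)) = 0
h[-1,6] = (-6 - 7) / (6 - (-1)) = -13/7
h[-3,-2,-1] = (0 - 8) / (-1 - (-3)) = -4
h[-2,-1,6] = (-13/7 - 0) / (6 - (-2)) = -13/56
h[-3,-2,-1,6] = (-13/56 - (-4)) / (6 - (-3)) = 211/504
h(t) = -1 + 8·(t + 3) + (-4)·(t + 3)(t + 2) + (211/504)·(t + 3)(t + 2)(t + 1)
Expanding: h(t) = (211/504)t^3 - (125/84)t^2 - (3727/504)t + 127/84

h(t) = (211/504)t^3 - (125/84)t^2 - (3727/504)t + 127/84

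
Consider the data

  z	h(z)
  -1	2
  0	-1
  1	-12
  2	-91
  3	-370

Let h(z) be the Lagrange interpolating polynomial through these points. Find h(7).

Evaluate each Lagrange basis at z = 7:
L_0(7) = (7)·(6)·(5)·(4)/[(-1)·(-2)·(-3)·(-4)] = 35
L_1(7) = (8)·(6)·(5)·(4)/[(1)·(-1)·(-2)·(-3)] = -160
L_2(7) = (8)·(7)·(5)·(4)/[(2)·(1)·(-1)·(-2)] = 280
L_3(7) = (8)·(7)·(6)·(4)/[(3)·(2)·(1)·(-1)] = -224
L_4(7) = (8)·(7)·(6)·(5)/[(4)·(3)·(2)·(1)] = 70
Sum: 2·(35) + (-1)·(-160) + (-12)·(280) + (-91)·(-224) + (-370)·(70) = -8646

-8646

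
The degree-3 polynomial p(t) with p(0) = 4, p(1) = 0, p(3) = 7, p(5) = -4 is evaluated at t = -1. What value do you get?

L_0(-1) = (-2)·(-4)·(-6)/[(-1)·(-3)·(-5)] = 16/5
L_1(-1) = (-1)·(-4)·(-6)/[(1)·(-2)·(-4)] = -3
L_2(-1) = (-1)·(-2)·(-6)/[(3)·(2)·(-2)] = 1
L_3(-1) = (-1)·(-2)·(-4)/[(5)·(4)·(2)] = -1/5
Sum: 4·(16/5) + 0 + 7·(1) + (-4)·(-1/5) = 103/5

103/5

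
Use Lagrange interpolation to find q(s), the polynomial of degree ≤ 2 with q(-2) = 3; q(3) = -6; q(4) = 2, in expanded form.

q(s) = (49/30)s^2 - (103/30)s - 52/5

L_0(s) = (s - 3)(s - 4) / [30] = (1/30)s^2 - (7/30)s + 2/5
L_1(s) = (s + 2)(s - 4) / [-5] = -(1/5)s^2 + (2/5)s + 8/5
L_2(s) = (s + 2)(s - 3) / [6] = (1/6)s^2 - (1/6)s - 1
q(s) = 3·L_0 + (-6)·L_1 + 2·L_2
  3·L_0(s) = (1/10)s^2 - (7/10)s + 6/5
  (-6)·L_1(s) = (6/5)s^2 - (12/5)s - 48/5
  2·L_2(s) = (1/3)s^2 - (1/3)s - 2
Adding term by term: (49/30)s^2 - (103/30)s - 52/5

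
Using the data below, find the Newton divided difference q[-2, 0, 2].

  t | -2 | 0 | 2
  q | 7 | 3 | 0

1/8

q[-2,0] = (3 - 7) / (0 - (-2)) = -2
q[0,2] = (0 - 3) / (2 - 0) = -3/2
q[-2,0,2] = (-3/2 - (-2)) / (2 - (-2)) = 1/8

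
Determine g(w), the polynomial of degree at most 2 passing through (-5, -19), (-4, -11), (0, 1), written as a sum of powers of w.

g(w) = -w^2 - w + 1

L_0(w) = (w + 4)w / [5] = (1/5)w^2 + (4/5)w
L_1(w) = (w + 5)w / [-4] = -(1/4)w^2 - (5/4)w
L_2(w) = (w + 5)(w + 4) / [20] = (1/20)w^2 + (9/20)w + 1
g(w) = (-19)·L_0 + (-11)·L_1 + 1·L_2
  (-19)·L_0(w) = -(19/5)w^2 - (76/5)w
  (-11)·L_1(w) = (11/4)w^2 + (55/4)w
  1·L_2(w) = (1/20)w^2 + (9/20)w + 1
Adding term by term: -w^2 - w + 1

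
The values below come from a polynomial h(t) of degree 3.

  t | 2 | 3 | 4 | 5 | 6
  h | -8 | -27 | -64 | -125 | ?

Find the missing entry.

The 4 known values determine h uniquely (degree ≤ 3).
Evaluate each Lagrange basis at t = 6:
L_0(6) = (3)·(2)·(1)/[(-1)·(-2)·(-3)] = -1
L_1(6) = (4)·(2)·(1)/[(1)·(-1)·(-2)] = 4
L_2(6) = (4)·(3)·(1)/[(2)·(1)·(-1)] = -6
L_3(6) = (4)·(3)·(2)/[(3)·(2)·(1)] = 4
Sum: (-8)·(-1) + (-27)·(4) + (-64)·(-6) + (-125)·(4) = -216

-216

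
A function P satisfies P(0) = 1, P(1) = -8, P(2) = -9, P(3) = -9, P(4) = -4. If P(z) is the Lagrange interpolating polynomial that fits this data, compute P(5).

L_0(5) = (4)·(3)·(2)·(1)/[(-1)·(-2)·(-3)·(-4)] = 1
L_1(5) = (5)·(3)·(2)·(1)/[(1)·(-1)·(-2)·(-3)] = -5
L_2(5) = (5)·(4)·(2)·(1)/[(2)·(1)·(-1)·(-2)] = 10
L_3(5) = (5)·(4)·(3)·(1)/[(3)·(2)·(1)·(-1)] = -10
L_4(5) = (5)·(4)·(3)·(2)/[(4)·(3)·(2)·(1)] = 5
Sum: 1·(1) + (-8)·(-5) + (-9)·(10) + (-9)·(-10) + (-4)·(5) = 21

21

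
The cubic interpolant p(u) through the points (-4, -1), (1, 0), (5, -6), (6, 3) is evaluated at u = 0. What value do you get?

77/15

Evaluate each Lagrange basis at u = 0:
L_0(0) = (-1)·(-5)·(-6)/[(-5)·(-9)·(-10)] = 1/15
L_1(0) = (4)·(-5)·(-6)/[(5)·(-4)·(-5)] = 6/5
L_2(0) = (4)·(-1)·(-6)/[(9)·(4)·(-1)] = -2/3
L_3(0) = (4)·(-1)·(-5)/[(10)·(5)·(1)] = 2/5
Sum: (-1)·(1/15) + 0 + (-6)·(-2/3) + 3·(2/5) = 77/15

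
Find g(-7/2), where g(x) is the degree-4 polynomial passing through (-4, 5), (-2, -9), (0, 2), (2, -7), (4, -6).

Using Newton's divided-difference form:
g[-4,-2] = (-9 - 5) / (-2 - (-4)) = -7
g[-2,0] = (2 - (-9)) / (0 - (-2)) = 11/2
g[0,2] = (-7 - 2) / (2 - 0) = -9/2
g[2,4] = (-6 - (-7)) / (4 - 2) = 1/2
g[-4,-2,0] = (11/2 - (-7)) / (0 - (-4)) = 25/8
g[-2,0,2] = (-9/2 - 11/2) / (2 - (-2)) = -5/2
g[0,2,4] = (1/2 - (-9/2)) / (4 - 0) = 5/4
g[-4,-2,0,2] = (-5/2 - 25/8) / (2 - (-4)) = -15/16
g[-2,0,2,4] = (5/4 - (-5/2)) / (4 - (-2)) = 5/8
g[-4,-2,0,2,4] = (5/8 - (-15/16)) / (4 - (-4)) = 25/128
g(-7/2) = 5 + (-7)·(1/2) + (25/8)·(1/2)·(-3/2) + (-15/16)·(1/2)·(-3/2)·(-7/2) + (25/128)·(1/2)·(-3/2)·(-7/2)·(-11/2) = -12543/2048

-12543/2048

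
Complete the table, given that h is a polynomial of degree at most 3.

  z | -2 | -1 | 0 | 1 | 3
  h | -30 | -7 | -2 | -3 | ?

The 4 known values determine h uniquely (degree ≤ 3).
Evaluate each Lagrange basis at z = 3:
L_0(3) = (4)·(3)·(2)/[(-1)·(-2)·(-3)] = -4
L_1(3) = (5)·(3)·(2)/[(1)·(-1)·(-2)] = 15
L_2(3) = (5)·(4)·(2)/[(2)·(1)·(-1)] = -20
L_3(3) = (5)·(4)·(3)/[(3)·(2)·(1)] = 10
Sum: (-30)·(-4) + (-7)·(15) + (-2)·(-20) + (-3)·(10) = 25

25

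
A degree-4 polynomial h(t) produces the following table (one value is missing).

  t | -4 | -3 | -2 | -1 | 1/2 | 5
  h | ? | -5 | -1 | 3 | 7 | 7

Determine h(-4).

-527/70

The 5 known values determine h uniquely (degree ≤ 4).
L_0(-4) = (-2)·(-3)·(-9/2)·(-9)/[(-1)·(-2)·(-7/2)·(-8)] = 243/56
L_1(-4) = (-1)·(-3)·(-9/2)·(-9)/[(1)·(-1)·(-5/2)·(-7)] = -243/35
L_2(-4) = (-1)·(-2)·(-9/2)·(-9)/[(2)·(1)·(-3/2)·(-6)] = 9/2
L_3(-4) = (-1)·(-2)·(-3)·(-9)/[(7/2)·(5/2)·(3/2)·(-9/2)] = -32/35
L_4(-4) = (-1)·(-2)·(-3)·(-9/2)/[(8)·(7)·(6)·(9/2)] = 1/56
Sum: (-5)·(243/56) + (-1)·(-243/35) + 3·(9/2) + 7·(-32/35) + 7·(1/56) = -527/70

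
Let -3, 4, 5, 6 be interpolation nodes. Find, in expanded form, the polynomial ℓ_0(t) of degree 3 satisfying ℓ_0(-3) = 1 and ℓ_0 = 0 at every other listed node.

ℓ_0(t) = -(1/504)t^3 + (5/168)t^2 - (37/252)t + 5/21

ℓ_0(t) = (t - 4)(t - 5)(t - 6) / [(-7)·(-8)·(-9)]
       = (t^3 - 15t^2 + 74t - 120) / (-504)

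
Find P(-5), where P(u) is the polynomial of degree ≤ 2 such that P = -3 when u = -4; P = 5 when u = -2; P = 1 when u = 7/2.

-489/55

L_0(-5) = (-3)·(-17/2)/[(-2)·(-15/2)] = 17/10
L_1(-5) = (-1)·(-17/2)/[(2)·(-11/2)] = -17/22
L_2(-5) = (-1)·(-3)/[(15/2)·(11/2)] = 4/55
Sum: (-3)·(17/10) + 5·(-17/22) + 1·(4/55) = -489/55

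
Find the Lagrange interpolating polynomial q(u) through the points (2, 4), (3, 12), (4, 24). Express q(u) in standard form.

L_0(u) = (u - 3)(u - 4) / [2] = (1/2)u^2 - (7/2)u + 6
L_1(u) = (u - 2)(u - 4) / [-1] = -u^2 + 6u - 8
L_2(u) = (u - 2)(u - 3) / [2] = (1/2)u^2 - (5/2)u + 3
q(u) = 4·L_0 + 12·L_1 + 24·L_2
  4·L_0(u) = 2u^2 - 14u + 24
  12·L_1(u) = -12u^2 + 72u - 96
  24·L_2(u) = 12u^2 - 60u + 72
Adding term by term: 2u^2 - 2u

q(u) = 2u^2 - 2u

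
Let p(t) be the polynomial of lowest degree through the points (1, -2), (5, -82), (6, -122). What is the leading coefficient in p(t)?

-4

Build the Lagrange basis polynomials:
L_0(t) = (t - 5)(t - 6) / [20] = (1/20)t^2 - (11/20)t + 3/2
L_1(t) = (t - 1)(t - 6) / [-4] = -(1/4)t^2 + (7/4)t - 3/2
L_2(t) = (t - 1)(t - 5) / [5] = (1/5)t^2 - (6/5)t + 1
p(t) = (-2)·L_0 + (-82)·L_1 + (-122)·L_2
Only the coefficient of t^2 is needed; take it from each L_i and combine:
(-2)·(1/20) + (-82)·(-1/4) + (-122)·(1/5) = -4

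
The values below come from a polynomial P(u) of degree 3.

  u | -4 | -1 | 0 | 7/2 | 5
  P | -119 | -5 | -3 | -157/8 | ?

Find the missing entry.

7

The 4 known values determine P uniquely (degree ≤ 3).
Evaluate each Lagrange basis at u = 5:
L_0(5) = (6)·(5)·(3/2)/[(-3)·(-4)·(-15/2)] = -1/2
L_1(5) = (9)·(5)·(3/2)/[(3)·(-1)·(-9/2)] = 5
L_2(5) = (9)·(6)·(3/2)/[(4)·(1)·(-7/2)] = -81/14
L_3(5) = (9)·(6)·(5)/[(15/2)·(9/2)·(7/2)] = 16/7
Sum: (-119)·(-1/2) + (-5)·(5) + (-3)·(-81/14) + (-157/8)·(16/7) = 7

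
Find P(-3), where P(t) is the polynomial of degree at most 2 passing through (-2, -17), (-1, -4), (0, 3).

Using Newton's divided-difference form:
P[-2,-1] = (-4 - (-17)) / (-1 - (-2)) = 13
P[-1,0] = (3 - (-4)) / (0 - (-1)) = 7
P[-2,-1,0] = (7 - 13) / (0 - (-2)) = -3
P(-3) = -17 + 13·(-1) + (-3)·(-1)·(-2) = -36

-36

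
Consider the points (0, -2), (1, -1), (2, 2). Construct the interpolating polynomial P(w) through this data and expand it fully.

Build the Lagrange basis polynomials:
L_0(w) = (w - 1)(w - 2) / [2] = (1/2)w^2 - (3/2)w + 1
L_1(w) = w(w - 2) / [-1] = -w^2 + 2w
L_2(w) = w(w - 1) / [2] = (1/2)w^2 - (1/2)w
P(w) = (-2)·L_0 + (-1)·L_1 + 2·L_2
  (-2)·L_0(w) = -w^2 + 3w - 2
  (-1)·L_1(w) = w^2 - 2w
  2·L_2(w) = w^2 - w
Adding term by term: w^2 - 2

P(w) = w^2 - 2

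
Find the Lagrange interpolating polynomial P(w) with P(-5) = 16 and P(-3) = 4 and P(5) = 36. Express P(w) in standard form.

P(w) = w^2 + 2w + 1

L_0(w) = (w + 3)(w - 5) / [20] = (1/20)w^2 - (1/10)w - 3/4
L_1(w) = (w + 5)(w - 5) / [-16] = -(1/16)w^2 + 25/16
L_2(w) = (w + 5)(w + 3) / [80] = (1/80)w^2 + (1/10)w + 3/16
P(w) = 16·L_0 + 4·L_1 + 36·L_2
  16·L_0(w) = (4/5)w^2 - (8/5)w - 12
  4·L_1(w) = -(1/4)w^2 + 25/4
  36·L_2(w) = (9/20)w^2 + (18/5)w + 27/4
Adding term by term: w^2 + 2w + 1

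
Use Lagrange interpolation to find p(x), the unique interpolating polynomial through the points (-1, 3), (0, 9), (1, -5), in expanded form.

p(x) = -10x^2 - 4x + 9

L_0(x) = x(x - 1) / [2] = (1/2)x^2 - (1/2)x
L_1(x) = (x + 1)(x - 1) / [-1] = -x^2 + 1
L_2(x) = (x + 1)x / [2] = (1/2)x^2 + (1/2)x
p(x) = 3·L_0 + 9·L_1 + (-5)·L_2
  3·L_0(x) = (3/2)x^2 - (3/2)x
  9·L_1(x) = -9x^2 + 9
  (-5)·L_2(x) = -(5/2)x^2 - (5/2)x
Adding term by term: -10x^2 - 4x + 9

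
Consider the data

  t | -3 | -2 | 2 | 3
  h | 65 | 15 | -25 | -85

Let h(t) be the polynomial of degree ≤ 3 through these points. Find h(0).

Using Newton's divided-difference form:
h[-3,-2] = (15 - 65) / (-2 - (-3)) = -50
h[-2,2] = (-25 - 15) / (2 - (-2)) = -10
h[2,3] = (-85 - (-25)) / (3 - 2) = -60
h[-3,-2,2] = (-10 - (-50)) / (2 - (-3)) = 8
h[-2,2,3] = (-60 - (-10)) / (3 - (-2)) = -10
h[-3,-2,2,3] = (-10 - 8) / (3 - (-3)) = -3
h(0) = 65 + (-50)·(3) + 8·(3)·(2) + (-3)·(3)·(2)·(-2) = -1

-1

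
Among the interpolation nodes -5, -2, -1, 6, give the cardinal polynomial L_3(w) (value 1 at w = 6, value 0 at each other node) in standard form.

L_3(w) = (1/616)w^3 + (1/77)w^2 + (17/616)w + 5/308

L_3(w) = (w + 5)(w + 2)(w + 1) / [(11)·(8)·(7)]
       = (w^3 + 8w^2 + 17w + 10) / (616)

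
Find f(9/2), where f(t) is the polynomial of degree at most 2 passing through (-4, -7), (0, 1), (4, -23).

-113/4

Evaluate each Lagrange basis at t = 9/2:
L_0(9/2) = (9/2)·(1/2)/[(-4)·(-8)] = 9/128
L_1(9/2) = (17/2)·(1/2)/[(4)·(-4)] = -17/64
L_2(9/2) = (17/2)·(9/2)/[(8)·(4)] = 153/128
Sum: (-7)·(9/128) + 1·(-17/64) + (-23)·(153/128) = -113/4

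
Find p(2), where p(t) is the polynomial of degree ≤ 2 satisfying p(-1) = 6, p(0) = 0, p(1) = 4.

18

Evaluate each Lagrange basis at t = 2:
L_0(2) = (2)·(1)/[(-1)·(-2)] = 1
L_1(2) = (3)·(1)/[(1)·(-1)] = -3
L_2(2) = (3)·(2)/[(2)·(1)] = 3
Sum: 6·(1) + 0 + 4·(3) = 18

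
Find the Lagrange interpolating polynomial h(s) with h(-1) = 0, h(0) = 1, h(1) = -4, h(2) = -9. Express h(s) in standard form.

h(s) = s^3 - 3s^2 - 3s + 1

Build the Lagrange basis polynomials:
L_0(s) = s(s - 1)(s - 2) / [-6] = -(1/6)s^3 + (1/2)s^2 - (1/3)s
L_1(s) = (s + 1)(s - 1)(s - 2) / [2] = (1/2)s^3 - s^2 - (1/2)s + 1
L_2(s) = (s + 1)s(s - 2) / [-2] = -(1/2)s^3 + (1/2)s^2 + s
L_3(s) = (s + 1)s(s - 1) / [6] = (1/6)s^3 - (1/6)s
h(s) = 0·L_0 + 1·L_1 + (-4)·L_2 + (-9)·L_3
  0·L_0(s) = 0
  1·L_1(s) = (1/2)s^3 - s^2 - (1/2)s + 1
  (-4)·L_2(s) = 2s^3 - 2s^2 - 4s
  (-9)·L_3(s) = -(3/2)s^3 + (3/2)s
Adding term by term: s^3 - 3s^2 - 3s + 1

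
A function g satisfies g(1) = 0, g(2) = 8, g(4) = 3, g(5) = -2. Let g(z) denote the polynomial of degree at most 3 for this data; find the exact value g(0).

Using Newton's divided-difference form:
g[1,2] = (8 - 0) / (2 - 1) = 8
g[2,4] = (3 - 8) / (4 - 2) = -5/2
g[4,5] = (-2 - 3) / (5 - 4) = -5
g[1,2,4] = (-5/2 - 8) / (4 - 1) = -7/2
g[2,4,5] = (-5 - (-5/2)) / (5 - 2) = -5/6
g[1,2,4,5] = (-5/6 - (-7/2)) / (5 - 1) = 2/3
g(0) = 0 + 8·(-1) + (-7/2)·(-1)·(-2) + (2/3)·(-1)·(-2)·(-4) = -61/3

-61/3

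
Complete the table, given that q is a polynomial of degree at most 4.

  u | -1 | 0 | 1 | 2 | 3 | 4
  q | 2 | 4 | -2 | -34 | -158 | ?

-488

The 5 known values determine q uniquely (degree ≤ 4).
Evaluate each Lagrange basis at u = 4:
L_0(4) = (4)·(3)·(2)·(1)/[(-1)·(-2)·(-3)·(-4)] = 1
L_1(4) = (5)·(3)·(2)·(1)/[(1)·(-1)·(-2)·(-3)] = -5
L_2(4) = (5)·(4)·(2)·(1)/[(2)·(1)·(-1)·(-2)] = 10
L_3(4) = (5)·(4)·(3)·(1)/[(3)·(2)·(1)·(-1)] = -10
L_4(4) = (5)·(4)·(3)·(2)/[(4)·(3)·(2)·(1)] = 5
Sum: 2·(1) + 4·(-5) + (-2)·(10) + (-34)·(-10) + (-158)·(5) = -488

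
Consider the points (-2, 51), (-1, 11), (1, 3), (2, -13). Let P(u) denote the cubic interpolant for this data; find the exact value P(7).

-1173

Evaluate each Lagrange basis at u = 7:
L_0(7) = (8)·(6)·(5)/[(-1)·(-3)·(-4)] = -20
L_1(7) = (9)·(6)·(5)/[(1)·(-2)·(-3)] = 45
L_2(7) = (9)·(8)·(5)/[(3)·(2)·(-1)] = -60
L_3(7) = (9)·(8)·(6)/[(4)·(3)·(1)] = 36
Sum: 51·(-20) + 11·(45) + 3·(-60) + (-13)·(36) = -1173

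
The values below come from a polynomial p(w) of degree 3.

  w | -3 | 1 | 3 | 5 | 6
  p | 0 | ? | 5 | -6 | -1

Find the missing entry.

The 4 known values determine p uniquely (degree ≤ 3).
Evaluate each Lagrange basis at w = 1:
L_0(1) = (-2)·(-4)·(-5)/[(-6)·(-8)·(-9)] = 5/54
L_1(1) = (4)·(-4)·(-5)/[(6)·(-2)·(-3)] = 20/9
L_2(1) = (4)·(-2)·(-5)/[(8)·(2)·(-1)] = -5/2
L_3(1) = (4)·(-2)·(-4)/[(9)·(3)·(1)] = 32/27
Sum: 0 + 5·(20/9) + (-6)·(-5/2) + (-1)·(32/27) = 673/27

673/27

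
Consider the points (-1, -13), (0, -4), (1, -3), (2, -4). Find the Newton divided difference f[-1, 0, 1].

f[-1,0] = (-4 - (-13)) / (0 - (-1)) = 9
f[0,1] = (-3 - (-4)) / (1 - 0) = 1
f[-1,0,1] = (1 - 9) / (1 - (-1)) = -4

-4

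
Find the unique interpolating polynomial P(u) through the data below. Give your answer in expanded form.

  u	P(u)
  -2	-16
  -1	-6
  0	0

L_0(u) = (u + 1)u / [2] = (1/2)u^2 + (1/2)u
L_1(u) = (u + 2)u / [-1] = -u^2 - 2u
L_2(u) = (u + 2)(u + 1) / [2] = (1/2)u^2 + (3/2)u + 1
P(u) = (-16)·L_0 + (-6)·L_1 + 0·L_2
  (-16)·L_0(u) = -8u^2 - 8u
  (-6)·L_1(u) = 6u^2 + 12u
  0·L_2(u) = 0
Adding term by term: -2u^2 + 4u

P(u) = -2u^2 + 4u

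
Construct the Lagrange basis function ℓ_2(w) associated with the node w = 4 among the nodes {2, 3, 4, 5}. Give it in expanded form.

ℓ_2(w) = (w - 2)(w - 3)(w - 5) / [(2)·(1)·(-1)]
       = (w^3 - 10w^2 + 31w - 30) / (-2)

ℓ_2(w) = -(1/2)w^3 + 5w^2 - (31/2)w + 15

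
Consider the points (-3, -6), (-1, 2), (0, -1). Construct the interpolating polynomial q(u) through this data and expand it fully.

q(u) = -(7/3)u^2 - (16/3)u - 1

Build the Lagrange basis polynomials:
L_0(u) = (u + 1)u / [6] = (1/6)u^2 + (1/6)u
L_1(u) = (u + 3)u / [-2] = -(1/2)u^2 - (3/2)u
L_2(u) = (u + 3)(u + 1) / [3] = (1/3)u^2 + (4/3)u + 1
q(u) = (-6)·L_0 + 2·L_1 + (-1)·L_2
  (-6)·L_0(u) = -u^2 - u
  2·L_1(u) = -u^2 - 3u
  (-1)·L_2(u) = -(1/3)u^2 - (4/3)u - 1
Adding term by term: -(7/3)u^2 - (16/3)u - 1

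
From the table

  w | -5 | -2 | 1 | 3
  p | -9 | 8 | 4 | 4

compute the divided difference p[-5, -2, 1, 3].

43/240

p[-5,-2] = (8 - (-9)) / (-2 - (-5)) = 17/3
p[-2,1] = (4 - 8) / (1 - (-2)) = -4/3
p[1,3] = (4 - 4) / (3 - 1) = 0
p[-5,-2,1] = (-4/3 - 17/3) / (1 - (-5)) = -7/6
p[-2,1,3] = (0 - (-4/3)) / (3 - (-2)) = 4/15
p[-5,-2,1,3] = (4/15 - (-7/6)) / (3 - (-5)) = 43/240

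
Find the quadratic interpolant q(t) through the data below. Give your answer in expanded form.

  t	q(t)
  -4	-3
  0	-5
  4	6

q(t) = (13/32)t^2 + (9/8)t - 5

Newton's divided differences:
q[-4,0] = (-5 - (-3)) / (0 - (-4)) = -1/2
q[0,4] = (6 - (-5)) / (4 - 0) = 11/4
q[-4,0,4] = (11/4 - (-1/2)) / (4 - (-4)) = 13/32
q(t) = -3 + (-1/2)·(t + 4) + (13/32)·(t + 4)t
Expanding: q(t) = (13/32)t^2 + (9/8)t - 5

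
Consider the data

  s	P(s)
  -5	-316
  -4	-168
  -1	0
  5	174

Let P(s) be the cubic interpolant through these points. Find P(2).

6

Evaluate each Lagrange basis at s = 2:
L_0(2) = (6)·(3)·(-3)/[(-1)·(-4)·(-10)] = 27/20
L_1(2) = (7)·(3)·(-3)/[(1)·(-3)·(-9)] = -7/3
L_2(2) = (7)·(6)·(-3)/[(4)·(3)·(-6)] = 7/4
L_3(2) = (7)·(6)·(3)/[(10)·(9)·(6)] = 7/30
Sum: (-316)·(27/20) + (-168)·(-7/3) + 0 + 174·(7/30) = 6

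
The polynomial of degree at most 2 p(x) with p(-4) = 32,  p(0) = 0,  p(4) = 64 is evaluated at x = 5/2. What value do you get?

L_0(5/2) = (5/2)·(-3/2)/[(-4)·(-8)] = -15/128
L_1(5/2) = (13/2)·(-3/2)/[(4)·(-4)] = 39/64
L_2(5/2) = (13/2)·(5/2)/[(8)·(4)] = 65/128
Sum: 32·(-15/128) + 0 + 64·(65/128) = 115/4

115/4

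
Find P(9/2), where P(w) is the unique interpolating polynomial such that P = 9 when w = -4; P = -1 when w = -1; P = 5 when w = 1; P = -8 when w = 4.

-5127/320

Using Newton's divided-difference form:
P[-4,-1] = (-1 - 9) / (-1 - (-4)) = -10/3
P[-1,1] = (5 - (-1)) / (1 - (-1)) = 3
P[1,4] = (-8 - 5) / (4 - 1) = -13/3
P[-4,-1,1] = (3 - (-10/3)) / (1 - (-4)) = 19/15
P[-1,1,4] = (-13/3 - 3) / (4 - (-1)) = -22/15
P[-4,-1,1,4] = (-22/15 - 19/15) / (4 - (-4)) = -41/120
P(9/2) = 9 + (-10/3)·(17/2) + (19/15)·(17/2)·(11/2) + (-41/120)·(17/2)·(11/2)·(7/2) = -5127/320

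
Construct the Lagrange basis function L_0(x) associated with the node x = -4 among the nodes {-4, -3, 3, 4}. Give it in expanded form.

L_0(x) = (x + 3)(x - 3)(x - 4) / [(-1)·(-7)·(-8)]
       = (x^3 - 4x^2 - 9x + 36) / (-56)

L_0(x) = -(1/56)x^3 + (1/14)x^2 + (9/56)x - 9/14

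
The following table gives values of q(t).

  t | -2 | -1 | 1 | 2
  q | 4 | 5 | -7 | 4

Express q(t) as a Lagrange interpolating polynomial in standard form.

L_0(t) = (t + 1)(t - 1)(t - 2) / [-12] = -(1/12)t^3 + (1/6)t^2 + (1/12)t - 1/6
L_1(t) = (t + 2)(t - 1)(t - 2) / [6] = (1/6)t^3 - (1/6)t^2 - (2/3)t + 2/3
L_2(t) = (t + 2)(t + 1)(t - 2) / [-6] = -(1/6)t^3 - (1/6)t^2 + (2/3)t + 2/3
L_3(t) = (t + 2)(t + 1)(t - 1) / [12] = (1/12)t^3 + (1/6)t^2 - (1/12)t - 1/6
q(t) = 4·L_0 + 5·L_1 + (-7)·L_2 + 4·L_3
  4·L_0(t) = -(1/3)t^3 + (2/3)t^2 + (1/3)t - 2/3
  5·L_1(t) = (5/6)t^3 - (5/6)t^2 - (10/3)t + 10/3
  (-7)·L_2(t) = (7/6)t^3 + (7/6)t^2 - (14/3)t - 14/3
  4·L_3(t) = (1/3)t^3 + (2/3)t^2 - (1/3)t - 2/3
Adding term by term: 2t^3 + (5/3)t^2 - 8t - 8/3

q(t) = 2t^3 + (5/3)t^2 - 8t - 8/3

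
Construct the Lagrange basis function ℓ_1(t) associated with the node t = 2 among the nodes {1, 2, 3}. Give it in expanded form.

ℓ_1(t) = (t - 1)(t - 3) / [(1)·(-1)]
       = (t^2 - 4t + 3) / (-1)

ℓ_1(t) = -t^2 + 4t - 3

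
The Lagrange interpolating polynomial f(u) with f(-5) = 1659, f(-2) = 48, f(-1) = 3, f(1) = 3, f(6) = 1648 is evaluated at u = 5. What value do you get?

699

L_0(5) = (7)·(6)·(4)·(-1)/[(-3)·(-4)·(-6)·(-11)] = -7/33
L_1(5) = (10)·(6)·(4)·(-1)/[(3)·(-1)·(-3)·(-8)] = 10/3
L_2(5) = (10)·(7)·(4)·(-1)/[(4)·(1)·(-2)·(-7)] = -5
L_3(5) = (10)·(7)·(6)·(-1)/[(6)·(3)·(2)·(-5)] = 7/3
L_4(5) = (10)·(7)·(6)·(4)/[(11)·(8)·(7)·(5)] = 6/11
Sum: 1659·(-7/33) + 48·(10/3) + 3·(-5) + 3·(7/3) + 1648·(6/11) = 699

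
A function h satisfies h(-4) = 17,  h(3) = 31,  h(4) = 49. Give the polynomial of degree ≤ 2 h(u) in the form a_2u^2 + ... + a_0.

h(u) = 2u^2 + 4u + 1

Build the Lagrange basis polynomials:
L_0(u) = (u - 3)(u - 4) / [56] = (1/56)u^2 - (1/8)u + 3/14
L_1(u) = (u + 4)(u - 4) / [-7] = -(1/7)u^2 + 16/7
L_2(u) = (u + 4)(u - 3) / [8] = (1/8)u^2 + (1/8)u - 3/2
h(u) = 17·L_0 + 31·L_1 + 49·L_2
  17·L_0(u) = (17/56)u^2 - (17/8)u + 51/14
  31·L_1(u) = -(31/7)u^2 + 496/7
  49·L_2(u) = (49/8)u^2 + (49/8)u - 147/2
Adding term by term: 2u^2 + 4u + 1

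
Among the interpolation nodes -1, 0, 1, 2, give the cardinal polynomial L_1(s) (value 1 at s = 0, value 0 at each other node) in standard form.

L_1(s) = (1/2)s^3 - s^2 - (1/2)s + 1

L_1(s) = (s + 1)(s - 1)(s - 2) / [(1)·(-1)·(-2)]
       = (s^3 - 2s^2 - s + 2) / (2)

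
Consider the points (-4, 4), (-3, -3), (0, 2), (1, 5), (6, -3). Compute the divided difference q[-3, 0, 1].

q[-3,0] = (2 - (-3)) / (0 - (-3)) = 5/3
q[0,1] = (5 - 2) / (1 - 0) = 3
q[-3,0,1] = (3 - 5/3) / (1 - (-3)) = 1/3

1/3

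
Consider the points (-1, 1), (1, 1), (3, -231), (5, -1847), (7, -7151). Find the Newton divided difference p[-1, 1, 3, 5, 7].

-3

p[-1,1] = (1 - 1) / (1 - (-1)) = 0
p[1,3] = (-231 - 1) / (3 - 1) = -116
p[3,5] = (-1847 - (-231)) / (5 - 3) = -808
p[5,7] = (-7151 - (-1847)) / (7 - 5) = -2652
p[-1,1,3] = (-116 - 0) / (3 - (-1)) = -29
p[1,3,5] = (-808 - (-116)) / (5 - 1) = -173
p[3,5,7] = (-2652 - (-808)) / (7 - 3) = -461
p[-1,1,3,5] = (-173 - (-29)) / (5 - (-1)) = -24
p[1,3,5,7] = (-461 - (-173)) / (7 - 1) = -48
p[-1,1,3,5,7] = (-48 - (-24)) / (7 - (-1)) = -3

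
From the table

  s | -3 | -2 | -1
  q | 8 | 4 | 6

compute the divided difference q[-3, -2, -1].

3

q[-3,-2] = (4 - 8) / (-2 - (-3)) = -4
q[-2,-1] = (6 - 4) / (-1 - (-2)) = 2
q[-3,-2,-1] = (2 - (-4)) / (-1 - (-3)) = 3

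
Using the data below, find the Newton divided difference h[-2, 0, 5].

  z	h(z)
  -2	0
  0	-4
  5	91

3

h[-2,0] = (-4 - 0) / (0 - (-2)) = -2
h[0,5] = (91 - (-4)) / (5 - 0) = 19
h[-2,0,5] = (19 - (-2)) / (5 - (-2)) = 3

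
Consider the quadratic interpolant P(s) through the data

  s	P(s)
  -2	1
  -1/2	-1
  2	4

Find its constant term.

Build the Lagrange basis polynomials:
L_0(s) = (s + 1/2)(s - 2) / [6] = (1/6)s^2 - (1/4)s - 1/6
L_1(s) = (s + 2)(s - 2) / [-15/4] = -(4/15)s^2 + 16/15
L_2(s) = (s + 2)(s + 1/2) / [10] = (1/10)s^2 + (1/4)s + 1/10
P(s) = 1·L_0 + (-1)·L_1 + 4·L_2
Only the constant term is needed; take it from each L_i and combine:
1·(-1/6) + (-1)·(16/15) + 4·(1/10) = -5/6

-5/6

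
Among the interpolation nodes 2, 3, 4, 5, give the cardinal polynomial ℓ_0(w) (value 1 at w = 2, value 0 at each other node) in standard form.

ℓ_0(w) = -(1/6)w^3 + 2w^2 - (47/6)w + 10

ℓ_0(w) = (w - 3)(w - 4)(w - 5) / [(-1)·(-2)·(-3)]
       = (w^3 - 12w^2 + 47w - 60) / (-6)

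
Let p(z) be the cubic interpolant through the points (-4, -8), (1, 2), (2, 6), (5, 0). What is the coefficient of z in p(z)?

L_0(z) = (z - 1)(z - 2)(z - 5) / [-270] = -(1/270)z^3 + (4/135)z^2 - (17/270)z + 1/27
L_1(z) = (z + 4)(z - 2)(z - 5) / [20] = (1/20)z^3 - (3/20)z^2 - (9/10)z + 2
L_2(z) = (z + 4)(z - 1)(z - 5) / [-18] = -(1/18)z^3 + (1/9)z^2 + (19/18)z - 10/9
L_3(z) = (z + 4)(z - 1)(z - 2) / [108] = (1/108)z^3 + (1/108)z^2 - (5/54)z + 2/27
p(z) = (-8)·L_0 + 2·L_1 + 6·L_2 + 0·L_3
Only the coefficient of z is needed; take it from each L_i and combine:
(-8)·(-17/270) + 2·(-9/10) + 6·(19/18) + 0·(-5/54) = 136/27

136/27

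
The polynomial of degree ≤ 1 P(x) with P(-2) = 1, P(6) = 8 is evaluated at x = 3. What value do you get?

43/8

L_0(3) = (-3)/[(-8)] = 3/8
L_1(3) = (5)/[(8)] = 5/8
Sum: 1·(3/8) + 8·(5/8) = 43/8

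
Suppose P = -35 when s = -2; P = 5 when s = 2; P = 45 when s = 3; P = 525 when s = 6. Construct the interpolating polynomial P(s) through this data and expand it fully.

Newton's divided differences:
P[-2,2] = (5 - (-35)) / (2 - (-2)) = 10
P[2,3] = (45 - 5) / (3 - 2) = 40
P[3,6] = (525 - 45) / (6 - 3) = 160
P[-2,2,3] = (40 - 10) / (3 - (-2)) = 6
P[2,3,6] = (160 - 40) / (6 - 2) = 30
P[-2,2,3,6] = (30 - 6) / (6 - (-2)) = 3
P(s) = -35 + 10·(s + 2) + 6·(s + 2)(s - 2) + 3·(s + 2)(s - 2)(s - 3)
Expanding: P(s) = 3s^3 - 3s^2 - 2s - 3

P(s) = 3s^3 - 3s^2 - 2s - 3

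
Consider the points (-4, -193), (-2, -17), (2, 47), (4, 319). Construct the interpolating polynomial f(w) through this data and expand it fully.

L_0(w) = (w + 2)(w - 2)(w - 4) / [-96] = -(1/96)w^3 + (1/24)w^2 + (1/24)w - 1/6
L_1(w) = (w + 4)(w - 2)(w - 4) / [48] = (1/48)w^3 - (1/24)w^2 - (1/3)w + 2/3
L_2(w) = (w + 4)(w + 2)(w - 4) / [-48] = -(1/48)w^3 - (1/24)w^2 + (1/3)w + 2/3
L_3(w) = (w + 4)(w + 2)(w - 2) / [96] = (1/96)w^3 + (1/24)w^2 - (1/24)w - 1/6
f(w) = (-193)·L_0 + (-17)·L_1 + 47·L_2 + 319·L_3
  (-193)·L_0(w) = (193/96)w^3 - (193/24)w^2 - (193/24)w + 193/6
  (-17)·L_1(w) = -(17/48)w^3 + (17/24)w^2 + (17/3)w - 34/3
  47·L_2(w) = -(47/48)w^3 - (47/24)w^2 + (47/3)w + 94/3
  319·L_3(w) = (319/96)w^3 + (319/24)w^2 - (319/24)w - 319/6
Adding term by term: 4w^3 + 4w^2 - 1

f(w) = 4w^3 + 4w^2 - 1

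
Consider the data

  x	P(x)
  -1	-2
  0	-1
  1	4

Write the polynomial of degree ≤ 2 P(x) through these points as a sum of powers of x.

Build the Lagrange basis polynomials:
L_0(x) = x(x - 1) / [2] = (1/2)x^2 - (1/2)x
L_1(x) = (x + 1)(x - 1) / [-1] = -x^2 + 1
L_2(x) = (x + 1)x / [2] = (1/2)x^2 + (1/2)x
P(x) = (-2)·L_0 + (-1)·L_1 + 4·L_2
  (-2)·L_0(x) = -x^2 + x
  (-1)·L_1(x) = x^2 - 1
  4·L_2(x) = 2x^2 + 2x
Adding term by term: 2x^2 + 3x - 1

P(x) = 2x^2 + 3x - 1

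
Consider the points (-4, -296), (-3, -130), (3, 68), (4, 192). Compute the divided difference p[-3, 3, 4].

13

p[-3,3] = (68 - (-130)) / (3 - (-3)) = 33
p[3,4] = (192 - 68) / (4 - 3) = 124
p[-3,3,4] = (124 - 33) / (4 - (-3)) = 13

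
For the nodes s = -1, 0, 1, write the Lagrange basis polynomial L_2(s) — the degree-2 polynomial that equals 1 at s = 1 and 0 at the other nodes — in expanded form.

L_2(s) = (1/2)s^2 + (1/2)s

L_2(s) = (s + 1)s / [(2)·(1)]
       = (s^2 + s) / (2)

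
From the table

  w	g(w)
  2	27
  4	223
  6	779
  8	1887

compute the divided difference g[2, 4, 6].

45

g[2,4] = (223 - 27) / (4 - 2) = 98
g[4,6] = (779 - 223) / (6 - 4) = 278
g[2,4,6] = (278 - 98) / (6 - 2) = 45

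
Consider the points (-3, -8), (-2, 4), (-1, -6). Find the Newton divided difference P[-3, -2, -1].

P[-3,-2] = (4 - (-8)) / (-2 - (-3)) = 12
P[-2,-1] = (-6 - 4) / (-1 - (-2)) = -10
P[-3,-2,-1] = (-10 - 12) / (-1 - (-3)) = -11

-11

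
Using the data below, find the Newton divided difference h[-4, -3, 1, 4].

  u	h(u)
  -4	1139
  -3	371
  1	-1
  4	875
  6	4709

-10

h[-4,-3] = (371 - 1139) / (-3 - (-4)) = -768
h[-3,1] = (-1 - 371) / (1 - (-3)) = -93
h[1,4] = (875 - (-1)) / (4 - 1) = 292
h[-4,-3,1] = (-93 - (-768)) / (1 - (-4)) = 135
h[-3,1,4] = (292 - (-93)) / (4 - (-3)) = 55
h[-4,-3,1,4] = (55 - 135) / (4 - (-4)) = -10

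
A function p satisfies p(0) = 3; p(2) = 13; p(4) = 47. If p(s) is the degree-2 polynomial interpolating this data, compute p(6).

Using Newton's divided-difference form:
p[0,2] = (13 - 3) / (2 - 0) = 5
p[2,4] = (47 - 13) / (4 - 2) = 17
p[0,2,4] = (17 - 5) / (4 - 0) = 3
p(6) = 3 + 5·(6) + 3·(6)·(4) = 105

105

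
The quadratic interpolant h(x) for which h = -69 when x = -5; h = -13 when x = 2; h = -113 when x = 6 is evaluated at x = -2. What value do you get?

Using Newton's divided-difference form:
h[-5,2] = (-13 - (-69)) / (2 - (-5)) = 8
h[2,6] = (-113 - (-13)) / (6 - 2) = -25
h[-5,2,6] = (-25 - 8) / (6 - (-5)) = -3
h(-2) = -69 + 8·(3) + (-3)·(3)·(-4) = -9

-9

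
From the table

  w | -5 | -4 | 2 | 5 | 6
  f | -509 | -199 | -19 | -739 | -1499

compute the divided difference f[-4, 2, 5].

f[-4,2] = (-19 - (-199)) / (2 - (-4)) = 30
f[2,5] = (-739 - (-19)) / (5 - 2) = -240
f[-4,2,5] = (-240 - 30) / (5 - (-4)) = -30

-30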